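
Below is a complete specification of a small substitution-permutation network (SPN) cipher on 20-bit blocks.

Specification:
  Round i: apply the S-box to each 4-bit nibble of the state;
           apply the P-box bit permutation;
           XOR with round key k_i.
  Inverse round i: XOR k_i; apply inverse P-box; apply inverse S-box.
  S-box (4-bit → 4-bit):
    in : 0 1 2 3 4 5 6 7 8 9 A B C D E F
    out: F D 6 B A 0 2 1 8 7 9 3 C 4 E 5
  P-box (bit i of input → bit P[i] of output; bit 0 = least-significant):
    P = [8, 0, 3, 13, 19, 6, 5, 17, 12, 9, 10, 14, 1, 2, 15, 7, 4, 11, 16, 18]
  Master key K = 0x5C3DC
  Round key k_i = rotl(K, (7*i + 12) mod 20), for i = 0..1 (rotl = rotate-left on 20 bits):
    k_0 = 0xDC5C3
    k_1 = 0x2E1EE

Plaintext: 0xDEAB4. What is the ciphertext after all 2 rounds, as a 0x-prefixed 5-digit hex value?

0xCE909

s_0 = plaintext = 0xDEAB4
s_1 = Round(s_0, k_0) = 0x43506
s_2 = Round(s_1, k_1) = 0xCE909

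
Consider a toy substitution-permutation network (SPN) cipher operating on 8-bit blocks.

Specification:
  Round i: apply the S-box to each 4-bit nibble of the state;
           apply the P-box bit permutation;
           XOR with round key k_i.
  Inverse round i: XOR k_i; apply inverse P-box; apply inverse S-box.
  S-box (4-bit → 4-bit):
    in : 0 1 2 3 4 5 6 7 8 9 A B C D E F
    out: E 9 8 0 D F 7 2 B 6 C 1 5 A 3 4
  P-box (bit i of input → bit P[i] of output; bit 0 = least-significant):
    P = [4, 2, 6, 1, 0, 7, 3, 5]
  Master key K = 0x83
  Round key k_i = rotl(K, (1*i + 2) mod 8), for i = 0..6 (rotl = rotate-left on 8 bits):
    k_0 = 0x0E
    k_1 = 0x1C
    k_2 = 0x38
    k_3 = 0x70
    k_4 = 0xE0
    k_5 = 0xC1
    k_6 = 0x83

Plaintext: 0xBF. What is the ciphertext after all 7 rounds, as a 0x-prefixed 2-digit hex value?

0xDC

s_0 = plaintext = 0xBF
s_1 = Round(s_0, k_0) = 0x4F
s_2 = Round(s_1, k_1) = 0x75
s_3 = Round(s_2, k_2) = 0xEE
s_4 = Round(s_3, k_3) = 0xE5
s_5 = Round(s_4, k_4) = 0x37
s_6 = Round(s_5, k_5) = 0xC5
s_7 = Round(s_6, k_6) = 0xDC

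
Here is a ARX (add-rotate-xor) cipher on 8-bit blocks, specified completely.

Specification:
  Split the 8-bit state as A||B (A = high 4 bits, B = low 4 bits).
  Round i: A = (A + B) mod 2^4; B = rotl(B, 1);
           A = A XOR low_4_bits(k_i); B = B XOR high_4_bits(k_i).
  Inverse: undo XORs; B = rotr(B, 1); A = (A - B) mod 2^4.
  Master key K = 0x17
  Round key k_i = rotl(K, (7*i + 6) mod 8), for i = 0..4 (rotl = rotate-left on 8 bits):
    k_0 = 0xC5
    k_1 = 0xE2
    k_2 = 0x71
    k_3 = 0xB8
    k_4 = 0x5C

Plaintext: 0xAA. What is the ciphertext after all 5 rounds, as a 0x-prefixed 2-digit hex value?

0x61

s_0 = plaintext = 0xAA
s_1 = Round(s_0, k_0) = 0x19
s_2 = Round(s_1, k_1) = 0x8D
s_3 = Round(s_2, k_2) = 0x4C
s_4 = Round(s_3, k_3) = 0x82
s_5 = Round(s_4, k_4) = 0x61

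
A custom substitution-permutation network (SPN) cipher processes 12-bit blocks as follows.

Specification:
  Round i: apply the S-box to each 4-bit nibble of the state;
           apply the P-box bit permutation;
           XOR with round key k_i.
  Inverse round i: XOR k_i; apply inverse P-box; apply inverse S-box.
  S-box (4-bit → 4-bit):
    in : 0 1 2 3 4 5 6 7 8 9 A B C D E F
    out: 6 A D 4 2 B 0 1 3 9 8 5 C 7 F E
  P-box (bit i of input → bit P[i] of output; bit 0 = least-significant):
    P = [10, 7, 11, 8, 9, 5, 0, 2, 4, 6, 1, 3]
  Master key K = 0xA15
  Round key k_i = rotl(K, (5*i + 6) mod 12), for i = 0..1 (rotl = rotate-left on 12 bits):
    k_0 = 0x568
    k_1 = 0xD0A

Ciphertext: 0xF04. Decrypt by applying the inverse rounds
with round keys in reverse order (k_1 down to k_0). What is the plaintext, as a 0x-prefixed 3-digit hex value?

s_0 = ciphertext = 0xF04
s_1 = InvRound(s_0, k_1) = 0xC96
s_2 = InvRound(s_1, k_0) = 0xE1F

0xE1F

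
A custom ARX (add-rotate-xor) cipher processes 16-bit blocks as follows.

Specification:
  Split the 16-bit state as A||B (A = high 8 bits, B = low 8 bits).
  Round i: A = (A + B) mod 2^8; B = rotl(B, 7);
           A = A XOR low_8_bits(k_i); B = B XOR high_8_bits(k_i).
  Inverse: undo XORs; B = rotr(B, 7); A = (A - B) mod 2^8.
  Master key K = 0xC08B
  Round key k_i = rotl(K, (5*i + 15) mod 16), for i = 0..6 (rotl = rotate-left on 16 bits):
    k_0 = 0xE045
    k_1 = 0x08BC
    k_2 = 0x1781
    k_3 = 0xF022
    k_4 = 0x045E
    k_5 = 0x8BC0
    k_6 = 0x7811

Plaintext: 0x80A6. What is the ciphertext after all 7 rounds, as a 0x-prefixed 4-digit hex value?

0x505D

s_0 = plaintext = 0x80A6
s_1 = Round(s_0, k_0) = 0x63B3
s_2 = Round(s_1, k_1) = 0xAAD1
s_3 = Round(s_2, k_2) = 0xFAFF
s_4 = Round(s_3, k_3) = 0xDB0F
s_5 = Round(s_4, k_4) = 0xB483
s_6 = Round(s_5, k_5) = 0xF74A
s_7 = Round(s_6, k_6) = 0x505D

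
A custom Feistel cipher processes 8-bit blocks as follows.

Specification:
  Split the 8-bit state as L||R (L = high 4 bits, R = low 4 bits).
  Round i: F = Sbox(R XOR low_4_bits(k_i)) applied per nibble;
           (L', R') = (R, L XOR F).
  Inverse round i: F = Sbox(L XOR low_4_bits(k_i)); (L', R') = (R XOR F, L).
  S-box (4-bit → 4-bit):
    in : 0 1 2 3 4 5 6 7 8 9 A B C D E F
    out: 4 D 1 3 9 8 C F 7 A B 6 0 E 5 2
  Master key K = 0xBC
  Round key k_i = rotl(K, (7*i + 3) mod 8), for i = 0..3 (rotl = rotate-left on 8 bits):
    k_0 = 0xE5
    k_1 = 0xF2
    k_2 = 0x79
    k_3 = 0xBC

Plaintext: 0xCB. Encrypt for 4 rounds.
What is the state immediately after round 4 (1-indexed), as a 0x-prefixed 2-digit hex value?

s_0 = plaintext = 0xCB
s_1 = Round(s_0, k_0) = 0xB9
s_2 = Round(s_1, k_1) = 0x9D
s_3 = Round(s_2, k_2) = 0xD0
s_4 = Round(s_3, k_3) = 0x0D

0x0D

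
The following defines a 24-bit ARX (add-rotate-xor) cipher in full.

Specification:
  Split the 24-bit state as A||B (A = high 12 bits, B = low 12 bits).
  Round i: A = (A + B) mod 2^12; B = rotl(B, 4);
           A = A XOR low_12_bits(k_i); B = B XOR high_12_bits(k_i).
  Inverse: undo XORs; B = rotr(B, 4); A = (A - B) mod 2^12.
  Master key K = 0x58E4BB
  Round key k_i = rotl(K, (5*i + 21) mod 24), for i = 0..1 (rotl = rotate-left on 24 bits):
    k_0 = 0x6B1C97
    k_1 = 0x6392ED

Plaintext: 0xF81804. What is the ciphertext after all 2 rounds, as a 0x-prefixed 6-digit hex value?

0x0E69AF

s_0 = plaintext = 0xF81804
s_1 = Round(s_0, k_0) = 0xB126F9
s_2 = Round(s_1, k_1) = 0x0E69AF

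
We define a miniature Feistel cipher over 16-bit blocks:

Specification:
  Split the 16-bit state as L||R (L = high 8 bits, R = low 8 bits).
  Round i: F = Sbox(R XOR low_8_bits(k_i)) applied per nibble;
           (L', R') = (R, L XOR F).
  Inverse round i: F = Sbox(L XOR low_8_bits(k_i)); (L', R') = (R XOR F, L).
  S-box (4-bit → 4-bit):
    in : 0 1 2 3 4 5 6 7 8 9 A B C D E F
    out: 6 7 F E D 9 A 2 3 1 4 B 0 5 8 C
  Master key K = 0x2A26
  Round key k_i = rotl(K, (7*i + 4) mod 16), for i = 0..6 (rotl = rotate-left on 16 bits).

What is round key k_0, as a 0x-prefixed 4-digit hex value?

K = 0x2A26
k_0 = rotl(K, (7*0+4) mod 16) = rotl(K, 4) = 0xA262

0xA262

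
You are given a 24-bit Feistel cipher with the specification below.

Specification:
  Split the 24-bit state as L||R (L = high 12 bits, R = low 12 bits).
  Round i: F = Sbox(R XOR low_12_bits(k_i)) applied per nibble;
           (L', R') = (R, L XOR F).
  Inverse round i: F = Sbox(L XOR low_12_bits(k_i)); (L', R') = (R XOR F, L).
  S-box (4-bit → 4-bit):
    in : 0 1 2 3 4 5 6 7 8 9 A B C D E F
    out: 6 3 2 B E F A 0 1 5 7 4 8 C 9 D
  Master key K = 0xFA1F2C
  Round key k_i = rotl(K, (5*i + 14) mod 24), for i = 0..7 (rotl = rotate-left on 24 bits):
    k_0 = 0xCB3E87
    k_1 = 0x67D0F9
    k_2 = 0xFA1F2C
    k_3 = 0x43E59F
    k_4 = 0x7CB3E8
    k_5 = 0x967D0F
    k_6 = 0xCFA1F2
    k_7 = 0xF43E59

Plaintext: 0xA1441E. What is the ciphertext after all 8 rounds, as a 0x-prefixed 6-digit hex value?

0xB53619

s_0 = plaintext = 0xA1441E
s_1 = Round(s_0, k_0) = 0x41ED41
s_2 = Round(s_1, k_1) = 0xD4185F
s_3 = Round(s_2, k_2) = 0x85FD4A
s_4 = Round(s_3, k_3) = 0xD4A990
s_5 = Round(s_4, k_4) = 0x990A4B
s_6 = Round(s_5, k_5) = 0xA4B97E
s_7 = Round(s_6, k_6) = 0x97EB53
s_8 = Round(s_7, k_7) = 0xB53619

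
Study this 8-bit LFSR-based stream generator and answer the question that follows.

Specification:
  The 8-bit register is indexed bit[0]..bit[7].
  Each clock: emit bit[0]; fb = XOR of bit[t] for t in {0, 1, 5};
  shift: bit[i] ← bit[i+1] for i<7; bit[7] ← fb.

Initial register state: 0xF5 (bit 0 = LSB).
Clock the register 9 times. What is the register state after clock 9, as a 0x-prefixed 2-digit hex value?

reg_0 = 0xF5
clock 1: out=1, reg = 0x7A
clock 2: out=0, reg = 0x3D
clock 3: out=1, reg = 0x1E
clock 4: out=0, reg = 0x8F
clock 5: out=1, reg = 0x47
clock 6: out=1, reg = 0x23
clock 7: out=1, reg = 0x91
clock 8: out=1, reg = 0xC8
clock 9: out=0, reg = 0x64

0x64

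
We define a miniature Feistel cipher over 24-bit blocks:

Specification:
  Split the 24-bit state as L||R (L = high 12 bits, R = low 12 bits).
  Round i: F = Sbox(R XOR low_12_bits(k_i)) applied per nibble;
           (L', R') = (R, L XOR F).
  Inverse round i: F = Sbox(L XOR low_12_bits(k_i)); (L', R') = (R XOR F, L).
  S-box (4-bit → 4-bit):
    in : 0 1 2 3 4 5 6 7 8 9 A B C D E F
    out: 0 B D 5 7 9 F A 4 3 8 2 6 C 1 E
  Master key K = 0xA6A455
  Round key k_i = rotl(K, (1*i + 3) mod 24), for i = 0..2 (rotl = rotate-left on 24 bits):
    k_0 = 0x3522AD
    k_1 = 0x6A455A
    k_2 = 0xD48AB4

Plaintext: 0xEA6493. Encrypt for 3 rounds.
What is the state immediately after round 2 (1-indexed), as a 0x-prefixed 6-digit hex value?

s_0 = plaintext = 0xEA6493
s_1 = Round(s_0, k_0) = 0x4931F7
s_2 = Round(s_1, k_1) = 0x1F731F
s_3 = Round(s_2, k_2) = 0x31F275

0x1F731F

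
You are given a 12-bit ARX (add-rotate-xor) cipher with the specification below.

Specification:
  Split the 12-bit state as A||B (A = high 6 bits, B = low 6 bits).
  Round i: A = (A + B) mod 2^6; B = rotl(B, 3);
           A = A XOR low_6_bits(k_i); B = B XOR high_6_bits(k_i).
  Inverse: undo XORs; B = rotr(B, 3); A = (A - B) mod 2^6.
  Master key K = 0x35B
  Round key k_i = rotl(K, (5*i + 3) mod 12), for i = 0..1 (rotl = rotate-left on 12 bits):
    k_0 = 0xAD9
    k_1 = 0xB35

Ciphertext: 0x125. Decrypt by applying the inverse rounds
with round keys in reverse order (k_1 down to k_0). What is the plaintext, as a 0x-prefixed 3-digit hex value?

s_0 = ciphertext = 0x125
s_1 = InvRound(s_0, k_1) = 0xA09
s_2 = InvRound(s_1, k_0) = 0x754

0x754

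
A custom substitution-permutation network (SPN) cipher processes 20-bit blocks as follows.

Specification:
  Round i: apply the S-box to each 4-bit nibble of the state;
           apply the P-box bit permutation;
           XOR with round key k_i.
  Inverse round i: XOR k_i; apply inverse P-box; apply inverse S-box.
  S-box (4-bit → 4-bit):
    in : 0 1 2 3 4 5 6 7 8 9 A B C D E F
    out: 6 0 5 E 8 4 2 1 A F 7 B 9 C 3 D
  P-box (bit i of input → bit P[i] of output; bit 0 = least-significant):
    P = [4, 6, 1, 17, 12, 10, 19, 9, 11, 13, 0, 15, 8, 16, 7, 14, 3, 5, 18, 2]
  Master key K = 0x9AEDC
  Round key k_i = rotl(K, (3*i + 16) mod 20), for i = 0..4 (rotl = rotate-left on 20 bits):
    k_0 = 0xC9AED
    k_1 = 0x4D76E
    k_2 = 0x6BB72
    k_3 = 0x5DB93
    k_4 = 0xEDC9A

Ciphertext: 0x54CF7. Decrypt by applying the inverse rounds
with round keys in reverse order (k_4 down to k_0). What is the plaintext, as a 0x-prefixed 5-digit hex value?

s_0 = ciphertext = 0x54CF7
s_1 = InvRound(s_0, k_4) = 0xB6D28
s_2 = InvRound(s_1, k_3) = 0xA539F
s_3 = InvRound(s_2, k_2) = 0x9D956
s_4 = InvRound(s_3, k_1) = 0xA6737
s_5 = InvRound(s_4, k_0) = 0x2FBE9

0x2FBE9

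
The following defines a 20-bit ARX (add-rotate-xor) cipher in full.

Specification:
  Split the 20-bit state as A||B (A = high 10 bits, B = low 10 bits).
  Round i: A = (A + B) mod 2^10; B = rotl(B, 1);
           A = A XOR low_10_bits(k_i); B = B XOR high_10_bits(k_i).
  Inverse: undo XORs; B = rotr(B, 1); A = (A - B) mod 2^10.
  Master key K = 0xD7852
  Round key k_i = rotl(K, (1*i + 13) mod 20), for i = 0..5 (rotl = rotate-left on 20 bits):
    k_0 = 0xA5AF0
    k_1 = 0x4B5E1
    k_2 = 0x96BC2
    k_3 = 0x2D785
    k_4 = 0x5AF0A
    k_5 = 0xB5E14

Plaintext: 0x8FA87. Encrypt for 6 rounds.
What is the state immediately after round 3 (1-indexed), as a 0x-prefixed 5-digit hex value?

s_0 = plaintext = 0x8FA87
s_1 = Round(s_0, k_0) = 0x8D799
s_2 = Round(s_1, k_1) = 0x0BE1E
s_3 = Round(s_2, k_2) = 0x63E67
s_4 = Round(s_3, k_3) = 0x1CC7A
s_5 = Round(s_4, k_4) = 0xF9D9F
s_6 = Round(s_5, k_5) = 0xE49E9

0x63E67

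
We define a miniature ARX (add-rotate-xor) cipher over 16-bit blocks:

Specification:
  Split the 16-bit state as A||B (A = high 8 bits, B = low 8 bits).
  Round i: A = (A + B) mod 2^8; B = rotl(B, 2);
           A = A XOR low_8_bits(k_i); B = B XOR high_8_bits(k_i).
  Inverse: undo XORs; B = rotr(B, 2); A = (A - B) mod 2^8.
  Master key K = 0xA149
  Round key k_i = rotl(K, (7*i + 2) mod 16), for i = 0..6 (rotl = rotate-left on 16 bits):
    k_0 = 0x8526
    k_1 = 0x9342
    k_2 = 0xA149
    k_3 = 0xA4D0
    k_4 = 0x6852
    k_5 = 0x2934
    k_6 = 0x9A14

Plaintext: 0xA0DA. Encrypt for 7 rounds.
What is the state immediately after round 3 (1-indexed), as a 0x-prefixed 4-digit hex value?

s_0 = plaintext = 0xA0DA
s_1 = Round(s_0, k_0) = 0x5CEE
s_2 = Round(s_1, k_1) = 0x0828
s_3 = Round(s_2, k_2) = 0x7901
s_4 = Round(s_3, k_3) = 0xAAA0
s_5 = Round(s_4, k_4) = 0x18EA
s_6 = Round(s_5, k_5) = 0x3682
s_7 = Round(s_6, k_6) = 0xAC90

0x7901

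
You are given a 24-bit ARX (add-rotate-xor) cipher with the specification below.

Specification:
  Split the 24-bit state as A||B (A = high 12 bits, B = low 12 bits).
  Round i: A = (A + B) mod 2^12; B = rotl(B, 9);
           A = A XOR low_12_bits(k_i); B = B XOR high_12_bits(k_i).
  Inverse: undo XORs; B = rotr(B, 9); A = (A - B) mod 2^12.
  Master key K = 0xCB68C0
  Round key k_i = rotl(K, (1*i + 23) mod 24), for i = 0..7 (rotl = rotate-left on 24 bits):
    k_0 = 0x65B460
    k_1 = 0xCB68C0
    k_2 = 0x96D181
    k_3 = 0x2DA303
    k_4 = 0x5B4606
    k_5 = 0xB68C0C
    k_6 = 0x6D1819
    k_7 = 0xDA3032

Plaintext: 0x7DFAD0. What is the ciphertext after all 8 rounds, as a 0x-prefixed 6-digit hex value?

s_0 = plaintext = 0x7DFAD0
s_1 = Round(s_0, k_0) = 0x6CF701
s_2 = Round(s_1, k_1) = 0x510E56
s_3 = Round(s_2, k_2) = 0x2E74A7
s_4 = Round(s_3, k_3) = 0x48DC4E
s_5 = Round(s_4, k_4) = 0x6DD83D
s_6 = Round(s_5, k_5) = 0x31606F
s_7 = Round(s_6, k_6) = 0xB9C8DC
s_8 = Round(s_7, k_7) = 0x44A4B8

0x44A4B8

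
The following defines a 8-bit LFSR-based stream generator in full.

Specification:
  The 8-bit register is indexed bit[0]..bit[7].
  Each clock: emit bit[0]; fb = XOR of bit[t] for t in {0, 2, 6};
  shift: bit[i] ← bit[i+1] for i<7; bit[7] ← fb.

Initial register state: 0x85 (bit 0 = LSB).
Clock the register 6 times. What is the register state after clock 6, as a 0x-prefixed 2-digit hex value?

0x7A

reg_0 = 0x85
clock 1: out=1, reg = 0x42
clock 2: out=0, reg = 0xA1
clock 3: out=1, reg = 0xD0
clock 4: out=0, reg = 0xE8
clock 5: out=0, reg = 0xF4
clock 6: out=0, reg = 0x7A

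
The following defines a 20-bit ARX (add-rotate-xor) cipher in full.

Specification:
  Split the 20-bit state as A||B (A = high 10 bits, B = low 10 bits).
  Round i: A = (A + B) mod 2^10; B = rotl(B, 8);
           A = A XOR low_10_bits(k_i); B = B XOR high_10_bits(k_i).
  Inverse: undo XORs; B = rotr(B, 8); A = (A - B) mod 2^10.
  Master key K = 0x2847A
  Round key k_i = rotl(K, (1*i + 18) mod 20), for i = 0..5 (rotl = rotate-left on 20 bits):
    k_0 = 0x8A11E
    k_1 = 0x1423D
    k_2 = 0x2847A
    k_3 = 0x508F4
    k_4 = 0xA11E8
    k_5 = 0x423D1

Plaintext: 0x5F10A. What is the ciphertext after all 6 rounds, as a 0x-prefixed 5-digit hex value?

0x2BA05

s_0 = plaintext = 0x5F10A
s_1 = Round(s_0, k_0) = 0xE606A
s_2 = Round(s_1, k_1) = 0x8FE4A
s_3 = Round(s_2, k_2) = 0x3CE33
s_4 = Round(s_3, k_3) = 0xF4ACE
s_5 = Round(s_4, k_4) = 0xD2037
s_6 = Round(s_5, k_5) = 0x2BA05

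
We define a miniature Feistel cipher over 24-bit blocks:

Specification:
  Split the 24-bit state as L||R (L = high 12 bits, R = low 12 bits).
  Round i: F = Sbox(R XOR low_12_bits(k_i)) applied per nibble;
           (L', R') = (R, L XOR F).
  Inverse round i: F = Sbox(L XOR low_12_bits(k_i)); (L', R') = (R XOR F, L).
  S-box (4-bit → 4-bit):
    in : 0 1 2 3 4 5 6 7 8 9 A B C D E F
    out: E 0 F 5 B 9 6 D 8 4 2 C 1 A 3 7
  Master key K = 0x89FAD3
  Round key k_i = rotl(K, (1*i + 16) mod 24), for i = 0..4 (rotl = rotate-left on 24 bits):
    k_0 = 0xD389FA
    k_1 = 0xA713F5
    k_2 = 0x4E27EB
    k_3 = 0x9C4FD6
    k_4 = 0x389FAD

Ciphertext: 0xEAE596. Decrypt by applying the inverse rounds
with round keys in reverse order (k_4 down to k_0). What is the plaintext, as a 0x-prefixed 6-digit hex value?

0x4ACEBA

s_0 = ciphertext = 0xEAE596
s_1 = InvRound(s_0, k_4) = 0x573EAE
s_2 = InvRound(s_1, k_3) = 0xC87573
s_3 = InvRound(s_2, k_2) = 0x912C87
s_4 = InvRound(s_3, k_1) = 0xEBA912
s_5 = InvRound(s_4, k_0) = 0x4ACEBA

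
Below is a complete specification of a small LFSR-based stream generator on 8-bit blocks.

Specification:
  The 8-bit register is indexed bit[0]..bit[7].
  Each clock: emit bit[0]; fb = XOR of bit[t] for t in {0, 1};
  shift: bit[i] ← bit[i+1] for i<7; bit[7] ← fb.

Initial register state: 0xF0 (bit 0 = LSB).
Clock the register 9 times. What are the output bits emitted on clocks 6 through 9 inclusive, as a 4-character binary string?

reg_0 = 0xF0
clock 1: out=0, reg = 0x78
clock 2: out=0, reg = 0x3C
clock 3: out=0, reg = 0x1E
clock 4: out=0, reg = 0x8F
clock 5: out=1, reg = 0x47
clock 6: out=1, reg = 0x23
clock 7: out=1, reg = 0x11
clock 8: out=1, reg = 0x88
clock 9: out=0, reg = 0x44

1110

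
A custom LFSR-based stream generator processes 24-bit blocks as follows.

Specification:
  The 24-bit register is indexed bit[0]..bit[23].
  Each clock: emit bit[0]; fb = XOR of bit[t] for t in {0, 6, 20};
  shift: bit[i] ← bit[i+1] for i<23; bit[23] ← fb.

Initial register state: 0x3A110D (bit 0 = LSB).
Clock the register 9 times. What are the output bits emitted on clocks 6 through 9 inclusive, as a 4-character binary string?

reg_0 = 0x3A110D
clock 1: out=1, reg = 0x1D0886
clock 2: out=0, reg = 0x8E8443
clock 3: out=1, reg = 0x474221
clock 4: out=1, reg = 0xA3A110
clock 5: out=0, reg = 0x51D088
clock 6: out=0, reg = 0xA8E844
clock 7: out=0, reg = 0xD47422
clock 8: out=0, reg = 0xEA3A11
clock 9: out=1, reg = 0xF51D08

0001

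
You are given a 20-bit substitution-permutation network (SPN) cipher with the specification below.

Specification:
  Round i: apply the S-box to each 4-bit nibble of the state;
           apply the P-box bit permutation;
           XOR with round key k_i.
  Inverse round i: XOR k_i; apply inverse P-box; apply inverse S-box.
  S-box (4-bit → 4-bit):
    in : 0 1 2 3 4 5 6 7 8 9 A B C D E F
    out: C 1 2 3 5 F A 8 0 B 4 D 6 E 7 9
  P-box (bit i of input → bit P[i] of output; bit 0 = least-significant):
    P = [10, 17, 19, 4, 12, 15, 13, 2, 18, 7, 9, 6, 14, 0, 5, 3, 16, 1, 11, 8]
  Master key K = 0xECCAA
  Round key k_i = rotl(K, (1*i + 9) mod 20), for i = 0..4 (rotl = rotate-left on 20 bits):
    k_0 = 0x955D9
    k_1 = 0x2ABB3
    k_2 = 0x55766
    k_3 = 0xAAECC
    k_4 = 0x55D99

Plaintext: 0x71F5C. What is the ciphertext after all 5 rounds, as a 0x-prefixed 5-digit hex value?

s_0 = plaintext = 0x71F5C
s_1 = Round(s_0, k_0) = 0x7A49D
s_2 = Round(s_1, k_1) = 0xC3887
s_3 = Round(s_2, k_2) = 0x51F75
s_4 = Round(s_3, k_3) = 0x5E39A
s_5 = Round(s_4, k_4) = 0x8843E

0x8843E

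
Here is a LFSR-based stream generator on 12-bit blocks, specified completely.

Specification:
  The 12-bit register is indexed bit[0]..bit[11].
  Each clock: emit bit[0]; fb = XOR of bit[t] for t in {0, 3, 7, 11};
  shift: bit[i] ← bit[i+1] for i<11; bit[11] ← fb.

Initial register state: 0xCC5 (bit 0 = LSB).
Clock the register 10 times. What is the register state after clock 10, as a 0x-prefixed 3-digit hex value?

reg_0 = 0xCC5
clock 1: out=1, reg = 0xE62
clock 2: out=0, reg = 0xF31
clock 3: out=1, reg = 0x798
clock 4: out=0, reg = 0x3CC
clock 5: out=0, reg = 0x1E6
clock 6: out=0, reg = 0x8F3
clock 7: out=1, reg = 0xC79
clock 8: out=1, reg = 0xE3C
clock 9: out=0, reg = 0x71E
clock 10: out=0, reg = 0xB8F

0xB8F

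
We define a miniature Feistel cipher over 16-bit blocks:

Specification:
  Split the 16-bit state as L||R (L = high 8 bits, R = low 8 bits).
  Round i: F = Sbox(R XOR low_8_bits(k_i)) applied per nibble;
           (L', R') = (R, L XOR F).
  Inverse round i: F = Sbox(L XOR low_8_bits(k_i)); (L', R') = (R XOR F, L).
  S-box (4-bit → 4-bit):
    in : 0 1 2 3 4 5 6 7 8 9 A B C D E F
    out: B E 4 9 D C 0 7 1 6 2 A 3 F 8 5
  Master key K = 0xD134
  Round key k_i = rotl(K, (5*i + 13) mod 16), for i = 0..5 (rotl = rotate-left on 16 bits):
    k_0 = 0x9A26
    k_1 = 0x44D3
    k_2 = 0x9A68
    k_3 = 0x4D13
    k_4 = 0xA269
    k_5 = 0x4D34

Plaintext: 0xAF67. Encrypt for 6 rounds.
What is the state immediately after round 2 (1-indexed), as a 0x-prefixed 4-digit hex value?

s_0 = plaintext = 0xAF67
s_1 = Round(s_0, k_0) = 0x6771
s_2 = Round(s_1, k_1) = 0x7143
s_3 = Round(s_2, k_2) = 0x433B
s_4 = Round(s_3, k_3) = 0x3B02
s_5 = Round(s_4, k_4) = 0x0231
s_6 = Round(s_5, k_5) = 0x31BE

0x7143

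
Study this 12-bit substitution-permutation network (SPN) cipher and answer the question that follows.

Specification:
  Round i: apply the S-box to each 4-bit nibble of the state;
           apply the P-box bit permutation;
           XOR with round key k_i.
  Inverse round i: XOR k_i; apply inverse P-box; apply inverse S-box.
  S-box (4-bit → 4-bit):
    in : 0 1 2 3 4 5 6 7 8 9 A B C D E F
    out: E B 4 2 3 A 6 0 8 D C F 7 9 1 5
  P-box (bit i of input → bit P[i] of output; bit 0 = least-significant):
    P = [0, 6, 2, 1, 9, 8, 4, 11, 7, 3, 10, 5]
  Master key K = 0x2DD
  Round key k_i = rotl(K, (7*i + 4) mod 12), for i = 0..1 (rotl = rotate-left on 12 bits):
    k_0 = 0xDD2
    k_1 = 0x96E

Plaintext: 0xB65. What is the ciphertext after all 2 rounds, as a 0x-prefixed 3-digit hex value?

s_0 = plaintext = 0xB65
s_1 = Round(s_0, k_0) = 0x828
s_2 = Round(s_1, k_1) = 0x95C

0x95C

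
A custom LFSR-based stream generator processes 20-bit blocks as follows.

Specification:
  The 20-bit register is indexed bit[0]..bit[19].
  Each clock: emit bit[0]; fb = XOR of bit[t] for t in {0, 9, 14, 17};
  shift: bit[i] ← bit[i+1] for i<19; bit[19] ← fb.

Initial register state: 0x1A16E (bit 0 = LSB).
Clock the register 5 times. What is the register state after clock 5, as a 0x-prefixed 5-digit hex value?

reg_0 = 0x1A16E
clock 1: out=0, reg = 0x0D0B7
clock 2: out=1, reg = 0x0685B
clock 3: out=1, reg = 0x0342D
clock 4: out=1, reg = 0x81A16
clock 5: out=0, reg = 0xC0D0B

0xC0D0B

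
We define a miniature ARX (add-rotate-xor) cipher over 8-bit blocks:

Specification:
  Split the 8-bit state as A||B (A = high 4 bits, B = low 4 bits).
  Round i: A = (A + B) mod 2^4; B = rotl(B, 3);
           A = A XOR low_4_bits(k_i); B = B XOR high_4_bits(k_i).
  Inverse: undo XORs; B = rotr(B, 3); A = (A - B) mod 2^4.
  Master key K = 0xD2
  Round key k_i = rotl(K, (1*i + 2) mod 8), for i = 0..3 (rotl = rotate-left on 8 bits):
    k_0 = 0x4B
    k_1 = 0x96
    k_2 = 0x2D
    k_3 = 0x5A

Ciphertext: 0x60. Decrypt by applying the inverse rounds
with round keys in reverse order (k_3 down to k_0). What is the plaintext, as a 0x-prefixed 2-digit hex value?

s_0 = ciphertext = 0x60
s_1 = InvRound(s_0, k_3) = 0x2A
s_2 = InvRound(s_1, k_2) = 0xE1
s_3 = InvRound(s_2, k_1) = 0x71
s_4 = InvRound(s_3, k_0) = 0x2A

0x2A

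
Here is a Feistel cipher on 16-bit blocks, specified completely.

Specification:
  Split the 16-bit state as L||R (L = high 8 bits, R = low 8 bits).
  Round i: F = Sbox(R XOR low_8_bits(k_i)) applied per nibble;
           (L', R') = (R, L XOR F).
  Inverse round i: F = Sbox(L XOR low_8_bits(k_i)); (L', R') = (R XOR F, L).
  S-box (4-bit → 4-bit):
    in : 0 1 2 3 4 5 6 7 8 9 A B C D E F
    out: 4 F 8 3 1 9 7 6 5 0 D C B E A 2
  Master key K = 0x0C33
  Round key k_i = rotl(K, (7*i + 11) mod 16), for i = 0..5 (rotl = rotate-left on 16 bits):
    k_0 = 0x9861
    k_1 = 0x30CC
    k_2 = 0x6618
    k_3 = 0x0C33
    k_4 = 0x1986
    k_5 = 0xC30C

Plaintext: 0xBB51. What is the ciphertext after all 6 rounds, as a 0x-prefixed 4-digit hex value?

s_0 = plaintext = 0xBB51
s_1 = Round(s_0, k_0) = 0x518F
s_2 = Round(s_1, k_1) = 0x8F42
s_3 = Round(s_2, k_2) = 0x4212
s_4 = Round(s_3, k_3) = 0x12CD
s_5 = Round(s_4, k_4) = 0xCD0E
s_6 = Round(s_5, k_5) = 0x0E85

0x0E85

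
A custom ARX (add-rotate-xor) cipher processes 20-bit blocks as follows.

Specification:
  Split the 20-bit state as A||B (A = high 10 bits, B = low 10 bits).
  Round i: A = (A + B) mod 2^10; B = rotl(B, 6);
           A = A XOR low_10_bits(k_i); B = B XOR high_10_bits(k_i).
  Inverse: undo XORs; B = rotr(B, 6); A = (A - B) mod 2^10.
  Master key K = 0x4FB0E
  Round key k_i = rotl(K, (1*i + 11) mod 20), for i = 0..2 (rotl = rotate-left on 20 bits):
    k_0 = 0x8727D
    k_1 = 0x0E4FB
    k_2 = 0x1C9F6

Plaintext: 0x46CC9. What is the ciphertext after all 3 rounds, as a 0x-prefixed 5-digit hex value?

s_0 = plaintext = 0x46CC9
s_1 = Round(s_0, k_0) = 0xE6450
s_2 = Round(s_1, k_1) = 0xC483C
s_3 = Round(s_2, k_2) = 0xAE371

0xAE371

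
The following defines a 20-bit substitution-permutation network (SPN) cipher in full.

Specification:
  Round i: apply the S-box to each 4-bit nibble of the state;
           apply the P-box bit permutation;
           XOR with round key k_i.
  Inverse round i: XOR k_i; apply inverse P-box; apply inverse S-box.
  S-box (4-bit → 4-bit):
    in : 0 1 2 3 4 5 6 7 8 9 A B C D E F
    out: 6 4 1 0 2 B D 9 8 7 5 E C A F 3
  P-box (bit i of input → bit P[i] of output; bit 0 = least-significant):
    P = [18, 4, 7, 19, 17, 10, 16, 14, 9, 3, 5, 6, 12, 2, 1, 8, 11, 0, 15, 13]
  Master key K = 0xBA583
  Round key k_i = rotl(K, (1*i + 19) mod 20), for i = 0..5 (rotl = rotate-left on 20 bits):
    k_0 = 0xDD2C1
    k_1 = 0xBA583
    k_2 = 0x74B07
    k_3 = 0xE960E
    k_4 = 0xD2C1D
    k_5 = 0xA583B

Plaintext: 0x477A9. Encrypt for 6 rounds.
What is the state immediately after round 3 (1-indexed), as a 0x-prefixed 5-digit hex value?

s_0 = plaintext = 0x477A9
s_1 = Round(s_0, k_0) = 0xAC110
s_2 = Round(s_1, k_1) = 0xA2C31
s_3 = Round(s_2, k_2) = 0x7D3E7
s_4 = Round(s_3, k_3) = 0x1FB0A
s_5 = Round(s_4, k_4) = 0x8B8F1
s_6 = Round(s_5, k_5) = 0x87DFD

0x7D3E7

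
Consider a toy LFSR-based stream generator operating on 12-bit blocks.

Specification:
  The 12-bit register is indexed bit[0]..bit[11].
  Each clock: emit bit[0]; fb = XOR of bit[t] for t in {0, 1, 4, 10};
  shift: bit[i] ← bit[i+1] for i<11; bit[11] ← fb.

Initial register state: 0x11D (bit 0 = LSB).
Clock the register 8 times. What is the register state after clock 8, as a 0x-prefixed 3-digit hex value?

0x2A1

reg_0 = 0x11D
clock 1: out=1, reg = 0x08E
clock 2: out=0, reg = 0x847
clock 3: out=1, reg = 0x423
clock 4: out=1, reg = 0xA11
clock 5: out=1, reg = 0x508
clock 6: out=0, reg = 0xA84
clock 7: out=0, reg = 0x542
clock 8: out=0, reg = 0x2A1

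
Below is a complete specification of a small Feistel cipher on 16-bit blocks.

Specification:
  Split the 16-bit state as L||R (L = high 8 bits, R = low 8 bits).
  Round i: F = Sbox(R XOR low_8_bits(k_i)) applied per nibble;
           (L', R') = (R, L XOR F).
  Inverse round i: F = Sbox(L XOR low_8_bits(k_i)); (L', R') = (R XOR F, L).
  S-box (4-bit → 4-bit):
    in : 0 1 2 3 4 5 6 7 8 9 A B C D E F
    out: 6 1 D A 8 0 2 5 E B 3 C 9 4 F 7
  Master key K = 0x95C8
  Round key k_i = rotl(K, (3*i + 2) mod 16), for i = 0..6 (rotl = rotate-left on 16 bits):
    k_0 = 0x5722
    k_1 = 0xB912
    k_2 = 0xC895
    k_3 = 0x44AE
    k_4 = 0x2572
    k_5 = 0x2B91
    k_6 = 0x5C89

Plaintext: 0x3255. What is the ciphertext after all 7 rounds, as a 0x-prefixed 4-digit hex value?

s_0 = plaintext = 0x3255
s_1 = Round(s_0, k_0) = 0x5567
s_2 = Round(s_1, k_1) = 0x6705
s_3 = Round(s_2, k_2) = 0x05D1
s_4 = Round(s_3, k_3) = 0xD152
s_5 = Round(s_4, k_4) = 0x5207
s_6 = Round(s_5, k_5) = 0x07E0
s_7 = Round(s_6, k_6) = 0xE02C

0xE02C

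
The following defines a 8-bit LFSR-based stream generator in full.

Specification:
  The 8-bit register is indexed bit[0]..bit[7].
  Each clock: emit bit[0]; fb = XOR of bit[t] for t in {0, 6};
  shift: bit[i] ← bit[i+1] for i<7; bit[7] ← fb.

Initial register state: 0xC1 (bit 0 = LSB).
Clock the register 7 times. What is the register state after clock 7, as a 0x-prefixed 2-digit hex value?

0xD5

reg_0 = 0xC1
clock 1: out=1, reg = 0x60
clock 2: out=0, reg = 0xB0
clock 3: out=0, reg = 0x58
clock 4: out=0, reg = 0xAC
clock 5: out=0, reg = 0x56
clock 6: out=0, reg = 0xAB
clock 7: out=1, reg = 0xD5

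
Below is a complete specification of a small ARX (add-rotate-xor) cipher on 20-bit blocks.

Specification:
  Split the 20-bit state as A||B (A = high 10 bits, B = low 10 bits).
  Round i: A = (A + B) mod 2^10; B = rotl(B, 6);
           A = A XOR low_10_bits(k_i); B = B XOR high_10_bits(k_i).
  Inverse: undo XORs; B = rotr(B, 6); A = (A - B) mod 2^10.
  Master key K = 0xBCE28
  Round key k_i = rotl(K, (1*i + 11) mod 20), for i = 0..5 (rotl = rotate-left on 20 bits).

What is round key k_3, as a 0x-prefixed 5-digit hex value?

0xA2F38

K = 0xBCE28
k_0 = rotl(K, (1*0+11) mod 20) = rotl(K, 11) = 0x145E7
k_1 = rotl(K, (1*1+11) mod 20) = rotl(K, 12) = 0x28BCE
k_2 = rotl(K, (1*2+11) mod 20) = rotl(K, 13) = 0x5179C
k_3 = rotl(K, (1*3+11) mod 20) = rotl(K, 14) = 0xA2F38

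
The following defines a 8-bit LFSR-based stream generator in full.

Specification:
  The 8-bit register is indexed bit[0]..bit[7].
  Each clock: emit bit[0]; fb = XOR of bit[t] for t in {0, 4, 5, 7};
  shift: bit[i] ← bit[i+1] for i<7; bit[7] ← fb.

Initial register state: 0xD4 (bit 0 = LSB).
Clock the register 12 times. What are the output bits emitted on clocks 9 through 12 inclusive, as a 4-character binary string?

reg_0 = 0xD4
clock 1: out=0, reg = 0x6A
clock 2: out=0, reg = 0xB5
clock 3: out=1, reg = 0x5A
clock 4: out=0, reg = 0xAD
clock 5: out=1, reg = 0xD6
clock 6: out=0, reg = 0x6B
clock 7: out=1, reg = 0x35
clock 8: out=1, reg = 0x9A
clock 9: out=0, reg = 0x4D
clock 10: out=1, reg = 0xA6
clock 11: out=0, reg = 0x53
clock 12: out=1, reg = 0x29

0101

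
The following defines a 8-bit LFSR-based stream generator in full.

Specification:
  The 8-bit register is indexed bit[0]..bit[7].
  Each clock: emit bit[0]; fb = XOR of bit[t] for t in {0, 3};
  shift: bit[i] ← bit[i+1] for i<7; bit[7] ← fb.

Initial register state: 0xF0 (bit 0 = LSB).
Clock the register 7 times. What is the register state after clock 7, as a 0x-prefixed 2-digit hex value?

0x5D

reg_0 = 0xF0
clock 1: out=0, reg = 0x78
clock 2: out=0, reg = 0xBC
clock 3: out=0, reg = 0xDE
clock 4: out=0, reg = 0xEF
clock 5: out=1, reg = 0x77
clock 6: out=1, reg = 0xBB
clock 7: out=1, reg = 0x5D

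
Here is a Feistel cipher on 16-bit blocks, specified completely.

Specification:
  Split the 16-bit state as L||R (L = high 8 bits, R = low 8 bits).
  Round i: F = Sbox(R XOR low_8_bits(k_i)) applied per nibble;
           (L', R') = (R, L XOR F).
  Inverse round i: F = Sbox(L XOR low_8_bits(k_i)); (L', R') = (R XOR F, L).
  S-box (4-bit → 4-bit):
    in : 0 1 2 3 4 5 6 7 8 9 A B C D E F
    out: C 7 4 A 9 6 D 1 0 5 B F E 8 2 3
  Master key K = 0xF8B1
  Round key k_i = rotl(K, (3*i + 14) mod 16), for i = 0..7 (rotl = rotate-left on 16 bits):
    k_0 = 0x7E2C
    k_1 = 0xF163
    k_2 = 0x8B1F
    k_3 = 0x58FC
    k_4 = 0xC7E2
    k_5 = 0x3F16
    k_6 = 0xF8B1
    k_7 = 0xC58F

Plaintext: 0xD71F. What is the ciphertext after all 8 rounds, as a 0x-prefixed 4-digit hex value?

0x1B59

s_0 = plaintext = 0xD71F
s_1 = Round(s_0, k_0) = 0x1F7D
s_2 = Round(s_1, k_1) = 0x7D6D
s_3 = Round(s_2, k_2) = 0x6D69
s_4 = Round(s_3, k_3) = 0x693B
s_5 = Round(s_4, k_4) = 0x3BEC
s_6 = Round(s_5, k_5) = 0xEC00
s_7 = Round(s_6, k_6) = 0x001B
s_8 = Round(s_7, k_7) = 0x1B59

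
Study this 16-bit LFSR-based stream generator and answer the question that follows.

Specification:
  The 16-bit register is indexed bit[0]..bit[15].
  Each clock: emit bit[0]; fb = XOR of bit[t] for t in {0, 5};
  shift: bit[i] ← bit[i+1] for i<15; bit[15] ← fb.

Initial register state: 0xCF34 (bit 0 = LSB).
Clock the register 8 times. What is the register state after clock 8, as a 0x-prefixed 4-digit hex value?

0x4DCF

reg_0 = 0xCF34
clock 1: out=0, reg = 0xE79A
clock 2: out=0, reg = 0x73CD
clock 3: out=1, reg = 0xB9E6
clock 4: out=0, reg = 0xDCF3
clock 5: out=1, reg = 0x6E79
clock 6: out=1, reg = 0x373C
clock 7: out=0, reg = 0x9B9E
clock 8: out=0, reg = 0x4DCF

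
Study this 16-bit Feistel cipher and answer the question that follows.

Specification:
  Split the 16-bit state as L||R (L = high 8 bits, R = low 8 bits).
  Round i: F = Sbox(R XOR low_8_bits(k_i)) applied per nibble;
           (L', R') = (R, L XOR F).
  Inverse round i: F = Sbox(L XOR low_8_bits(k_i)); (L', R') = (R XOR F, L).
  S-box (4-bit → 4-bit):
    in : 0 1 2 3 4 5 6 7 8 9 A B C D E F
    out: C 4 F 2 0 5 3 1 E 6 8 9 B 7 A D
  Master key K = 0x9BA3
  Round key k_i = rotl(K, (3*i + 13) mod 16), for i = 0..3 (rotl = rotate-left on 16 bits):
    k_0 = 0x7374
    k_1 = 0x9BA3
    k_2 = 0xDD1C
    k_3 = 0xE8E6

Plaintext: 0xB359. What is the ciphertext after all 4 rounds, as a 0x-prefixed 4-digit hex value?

0xE437

s_0 = plaintext = 0xB359
s_1 = Round(s_0, k_0) = 0x5944
s_2 = Round(s_1, k_1) = 0x44F8
s_3 = Round(s_2, k_2) = 0xF8E4
s_4 = Round(s_3, k_3) = 0xE437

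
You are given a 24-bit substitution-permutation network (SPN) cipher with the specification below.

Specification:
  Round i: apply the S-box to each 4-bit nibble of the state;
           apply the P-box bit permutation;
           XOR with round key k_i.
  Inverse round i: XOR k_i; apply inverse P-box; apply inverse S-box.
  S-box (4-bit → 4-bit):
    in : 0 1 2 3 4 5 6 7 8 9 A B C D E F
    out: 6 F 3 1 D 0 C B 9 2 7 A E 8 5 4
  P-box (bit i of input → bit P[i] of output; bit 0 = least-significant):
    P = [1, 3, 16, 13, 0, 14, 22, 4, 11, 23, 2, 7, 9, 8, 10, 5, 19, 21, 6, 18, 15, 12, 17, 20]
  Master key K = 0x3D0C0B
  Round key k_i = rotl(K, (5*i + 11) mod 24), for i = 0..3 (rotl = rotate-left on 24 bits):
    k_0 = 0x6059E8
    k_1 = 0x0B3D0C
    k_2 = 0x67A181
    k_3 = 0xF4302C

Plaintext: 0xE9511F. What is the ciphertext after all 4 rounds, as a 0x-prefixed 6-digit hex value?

s_0 = plaintext = 0xE9511F
s_1 = Round(s_0, k_0) = 0x83917D
s_2 = Round(s_1, k_1) = 0x93D499
s_3 = Round(s_2, k_2) = 0x6FF92D
s_4 = Round(s_3, k_3) = 0x66546D

0x66546D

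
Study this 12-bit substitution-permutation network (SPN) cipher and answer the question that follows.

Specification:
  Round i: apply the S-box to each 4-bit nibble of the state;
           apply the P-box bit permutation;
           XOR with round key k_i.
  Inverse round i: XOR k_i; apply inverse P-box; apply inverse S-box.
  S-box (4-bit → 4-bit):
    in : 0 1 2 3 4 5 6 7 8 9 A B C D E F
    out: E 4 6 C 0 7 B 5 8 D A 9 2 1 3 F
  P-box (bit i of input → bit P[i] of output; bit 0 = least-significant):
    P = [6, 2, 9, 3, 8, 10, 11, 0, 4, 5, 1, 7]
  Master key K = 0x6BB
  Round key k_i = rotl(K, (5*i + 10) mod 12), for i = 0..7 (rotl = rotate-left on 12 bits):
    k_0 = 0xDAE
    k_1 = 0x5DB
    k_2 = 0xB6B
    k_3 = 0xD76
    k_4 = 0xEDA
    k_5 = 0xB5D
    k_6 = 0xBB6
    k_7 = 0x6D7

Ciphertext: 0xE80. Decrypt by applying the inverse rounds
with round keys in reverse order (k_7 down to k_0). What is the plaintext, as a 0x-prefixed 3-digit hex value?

0x56A

s_0 = ciphertext = 0xE80
s_1 = InvRound(s_0, k_7) = 0x73E
s_2 = InvRound(s_1, k_6) = 0x828
s_3 = InvRound(s_2, k_5) = 0xEB5
s_4 = InvRound(s_3, k_4) = 0x286
s_5 = InvRound(s_4, k_3) = 0x657
s_6 = InvRound(s_5, k_2) = 0xE5A
s_7 = InvRound(s_6, k_1) = 0x891
s_8 = InvRound(s_7, k_0) = 0x56A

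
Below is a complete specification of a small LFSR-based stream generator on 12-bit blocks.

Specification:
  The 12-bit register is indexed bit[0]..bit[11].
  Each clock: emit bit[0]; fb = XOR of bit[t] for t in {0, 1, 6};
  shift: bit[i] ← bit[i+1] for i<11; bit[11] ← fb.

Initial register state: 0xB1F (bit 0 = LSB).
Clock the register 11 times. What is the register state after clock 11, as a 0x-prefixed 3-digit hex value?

reg_0 = 0xB1F
clock 1: out=1, reg = 0x58F
clock 2: out=1, reg = 0x2C7
clock 3: out=1, reg = 0x963
clock 4: out=1, reg = 0xCB1
clock 5: out=1, reg = 0xE58
clock 6: out=0, reg = 0xF2C
clock 7: out=0, reg = 0x796
clock 8: out=0, reg = 0xBCB
clock 9: out=1, reg = 0xDE5
clock 10: out=1, reg = 0x6F2
clock 11: out=0, reg = 0x379

0x379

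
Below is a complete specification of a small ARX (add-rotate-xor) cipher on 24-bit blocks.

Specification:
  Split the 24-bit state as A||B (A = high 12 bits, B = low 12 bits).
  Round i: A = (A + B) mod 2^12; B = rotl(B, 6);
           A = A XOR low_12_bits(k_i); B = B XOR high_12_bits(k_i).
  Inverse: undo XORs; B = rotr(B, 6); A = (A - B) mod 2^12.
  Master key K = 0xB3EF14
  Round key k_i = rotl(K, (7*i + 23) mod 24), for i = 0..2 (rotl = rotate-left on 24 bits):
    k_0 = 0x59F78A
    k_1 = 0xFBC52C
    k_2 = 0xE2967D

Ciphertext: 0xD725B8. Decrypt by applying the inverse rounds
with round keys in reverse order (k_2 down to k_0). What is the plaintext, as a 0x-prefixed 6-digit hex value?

s_0 = ciphertext = 0xD725B8
s_1 = InvRound(s_0, k_2) = 0x6A146E
s_2 = InvRound(s_1, k_1) = 0xEDE4AF
s_3 = InvRound(s_2, k_0) = 0xD50C04

0xD50C04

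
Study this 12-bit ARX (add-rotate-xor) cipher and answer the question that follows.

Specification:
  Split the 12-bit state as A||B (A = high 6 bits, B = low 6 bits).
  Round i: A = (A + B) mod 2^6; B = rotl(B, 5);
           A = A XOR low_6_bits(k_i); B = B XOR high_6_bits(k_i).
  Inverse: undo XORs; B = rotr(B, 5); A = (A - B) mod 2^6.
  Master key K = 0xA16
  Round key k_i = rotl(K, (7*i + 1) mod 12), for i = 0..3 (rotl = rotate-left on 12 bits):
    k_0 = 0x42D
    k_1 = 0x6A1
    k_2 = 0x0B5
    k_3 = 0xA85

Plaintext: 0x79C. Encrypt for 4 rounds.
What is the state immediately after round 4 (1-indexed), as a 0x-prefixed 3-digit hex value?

0x07E

s_0 = plaintext = 0x79C
s_1 = Round(s_0, k_0) = 0x5DE
s_2 = Round(s_1, k_1) = 0x515
s_3 = Round(s_2, k_2) = 0x728
s_4 = Round(s_3, k_3) = 0x07E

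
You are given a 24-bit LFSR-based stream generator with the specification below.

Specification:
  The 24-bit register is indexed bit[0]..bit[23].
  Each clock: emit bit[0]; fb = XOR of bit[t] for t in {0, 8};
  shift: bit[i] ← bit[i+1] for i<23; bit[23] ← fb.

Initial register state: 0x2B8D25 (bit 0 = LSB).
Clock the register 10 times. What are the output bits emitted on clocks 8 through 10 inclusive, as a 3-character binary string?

010

reg_0 = 0x2B8D25
clock 1: out=1, reg = 0x15C692
clock 2: out=0, reg = 0x0AE349
clock 3: out=1, reg = 0x0571A4
clock 4: out=0, reg = 0x82B8D2
clock 5: out=0, reg = 0x415C69
clock 6: out=1, reg = 0xA0AE34
clock 7: out=0, reg = 0x50571A
clock 8: out=0, reg = 0xA82B8D
clock 9: out=1, reg = 0x5415C6
clock 10: out=0, reg = 0xAA0AE3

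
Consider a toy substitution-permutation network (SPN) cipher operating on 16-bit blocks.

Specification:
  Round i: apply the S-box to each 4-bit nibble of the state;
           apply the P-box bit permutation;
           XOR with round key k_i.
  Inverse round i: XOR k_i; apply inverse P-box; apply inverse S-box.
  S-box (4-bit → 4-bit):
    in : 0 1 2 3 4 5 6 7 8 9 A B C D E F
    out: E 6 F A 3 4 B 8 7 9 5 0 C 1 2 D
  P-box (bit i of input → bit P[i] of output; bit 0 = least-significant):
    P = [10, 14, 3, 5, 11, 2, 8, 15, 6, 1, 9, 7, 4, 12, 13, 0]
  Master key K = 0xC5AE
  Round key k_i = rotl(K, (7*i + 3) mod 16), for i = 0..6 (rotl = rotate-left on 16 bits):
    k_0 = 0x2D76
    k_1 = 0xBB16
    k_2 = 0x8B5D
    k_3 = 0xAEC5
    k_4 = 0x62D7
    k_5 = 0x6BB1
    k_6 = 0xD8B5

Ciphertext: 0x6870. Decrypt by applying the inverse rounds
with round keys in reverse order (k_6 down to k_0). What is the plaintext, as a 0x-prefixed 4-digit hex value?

s_0 = ciphertext = 0x6870
s_1 = InvRound(s_0, k_6) = 0x093B
s_2 = InvRound(s_1, k_5) = 0x50B1
s_3 = InvRound(s_2, k_4) = 0x18E7
s_4 = InvRound(s_3, k_3) = 0x1179
s_5 = InvRound(s_4, k_2) = 0xE567
s_6 = InvRound(s_5, k_1) = 0x6AD6
s_7 = InvRound(s_6, k_0) = 0xBC56

0xBC56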